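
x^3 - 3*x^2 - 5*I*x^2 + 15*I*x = x*(x - 3)*(x - 5*I)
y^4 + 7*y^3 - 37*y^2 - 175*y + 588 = (y - 4)*(y - 3)*(y + 7)^2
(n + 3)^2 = n^2 + 6*n + 9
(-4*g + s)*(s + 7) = -4*g*s - 28*g + s^2 + 7*s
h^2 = h^2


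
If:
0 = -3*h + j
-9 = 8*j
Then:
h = -3/8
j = -9/8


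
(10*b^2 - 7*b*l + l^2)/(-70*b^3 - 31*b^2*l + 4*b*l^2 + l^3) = (-2*b + l)/(14*b^2 + 9*b*l + l^2)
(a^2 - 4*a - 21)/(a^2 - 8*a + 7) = (a + 3)/(a - 1)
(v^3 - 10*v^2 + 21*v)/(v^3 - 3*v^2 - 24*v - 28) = v*(v - 3)/(v^2 + 4*v + 4)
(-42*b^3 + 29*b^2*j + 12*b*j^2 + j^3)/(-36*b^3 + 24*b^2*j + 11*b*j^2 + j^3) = (7*b + j)/(6*b + j)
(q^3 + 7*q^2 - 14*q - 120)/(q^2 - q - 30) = (q^2 + 2*q - 24)/(q - 6)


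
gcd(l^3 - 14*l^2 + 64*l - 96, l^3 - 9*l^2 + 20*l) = l - 4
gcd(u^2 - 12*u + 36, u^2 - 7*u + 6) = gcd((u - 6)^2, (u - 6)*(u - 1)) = u - 6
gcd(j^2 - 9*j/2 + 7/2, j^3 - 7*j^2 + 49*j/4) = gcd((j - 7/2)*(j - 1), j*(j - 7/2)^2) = j - 7/2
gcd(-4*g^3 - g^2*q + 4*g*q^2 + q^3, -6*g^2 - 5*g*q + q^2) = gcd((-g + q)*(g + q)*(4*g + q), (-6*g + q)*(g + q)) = g + q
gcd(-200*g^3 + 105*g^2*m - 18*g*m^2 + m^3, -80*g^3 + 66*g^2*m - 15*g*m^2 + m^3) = 40*g^2 - 13*g*m + m^2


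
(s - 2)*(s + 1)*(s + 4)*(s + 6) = s^4 + 9*s^3 + 12*s^2 - 44*s - 48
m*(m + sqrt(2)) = m^2 + sqrt(2)*m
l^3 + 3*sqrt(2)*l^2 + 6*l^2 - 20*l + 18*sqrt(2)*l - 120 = (l + 6)*(l - 2*sqrt(2))*(l + 5*sqrt(2))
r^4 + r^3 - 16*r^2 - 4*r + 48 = (r - 3)*(r - 2)*(r + 2)*(r + 4)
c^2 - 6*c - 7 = (c - 7)*(c + 1)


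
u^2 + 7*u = u*(u + 7)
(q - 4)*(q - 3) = q^2 - 7*q + 12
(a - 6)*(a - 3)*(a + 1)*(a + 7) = a^4 - a^3 - 47*a^2 + 81*a + 126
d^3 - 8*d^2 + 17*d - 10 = (d - 5)*(d - 2)*(d - 1)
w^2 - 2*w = w*(w - 2)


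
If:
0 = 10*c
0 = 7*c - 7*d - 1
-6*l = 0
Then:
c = 0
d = -1/7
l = 0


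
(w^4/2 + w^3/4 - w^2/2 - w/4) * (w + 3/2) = w^5/2 + w^4 - w^3/8 - w^2 - 3*w/8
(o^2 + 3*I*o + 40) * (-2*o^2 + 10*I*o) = -2*o^4 + 4*I*o^3 - 110*o^2 + 400*I*o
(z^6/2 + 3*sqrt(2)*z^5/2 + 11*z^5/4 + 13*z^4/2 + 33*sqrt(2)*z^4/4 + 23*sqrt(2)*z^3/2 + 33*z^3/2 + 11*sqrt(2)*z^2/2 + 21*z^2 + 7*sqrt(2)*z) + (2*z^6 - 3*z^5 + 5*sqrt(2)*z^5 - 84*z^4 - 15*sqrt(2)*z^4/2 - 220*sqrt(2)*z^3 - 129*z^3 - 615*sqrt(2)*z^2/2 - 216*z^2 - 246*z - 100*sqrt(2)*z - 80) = 5*z^6/2 - z^5/4 + 13*sqrt(2)*z^5/2 - 155*z^4/2 + 3*sqrt(2)*z^4/4 - 417*sqrt(2)*z^3/2 - 225*z^3/2 - 302*sqrt(2)*z^2 - 195*z^2 - 246*z - 93*sqrt(2)*z - 80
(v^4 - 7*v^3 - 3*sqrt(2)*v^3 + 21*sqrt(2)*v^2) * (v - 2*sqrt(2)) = v^5 - 5*sqrt(2)*v^4 - 7*v^4 + 12*v^3 + 35*sqrt(2)*v^3 - 84*v^2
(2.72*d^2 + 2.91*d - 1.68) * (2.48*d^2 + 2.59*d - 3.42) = 6.7456*d^4 + 14.2616*d^3 - 5.9319*d^2 - 14.3034*d + 5.7456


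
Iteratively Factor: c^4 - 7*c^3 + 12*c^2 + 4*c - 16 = (c - 2)*(c^3 - 5*c^2 + 2*c + 8) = (c - 4)*(c - 2)*(c^2 - c - 2) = (c - 4)*(c - 2)^2*(c + 1)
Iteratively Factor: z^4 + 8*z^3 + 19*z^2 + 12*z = (z + 1)*(z^3 + 7*z^2 + 12*z) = (z + 1)*(z + 3)*(z^2 + 4*z) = z*(z + 1)*(z + 3)*(z + 4)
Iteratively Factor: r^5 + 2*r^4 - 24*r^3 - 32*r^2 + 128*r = (r + 4)*(r^4 - 2*r^3 - 16*r^2 + 32*r) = r*(r + 4)*(r^3 - 2*r^2 - 16*r + 32) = r*(r - 2)*(r + 4)*(r^2 - 16) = r*(r - 4)*(r - 2)*(r + 4)*(r + 4)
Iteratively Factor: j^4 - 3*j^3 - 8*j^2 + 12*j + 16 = (j - 2)*(j^3 - j^2 - 10*j - 8) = (j - 2)*(j + 1)*(j^2 - 2*j - 8) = (j - 2)*(j + 1)*(j + 2)*(j - 4)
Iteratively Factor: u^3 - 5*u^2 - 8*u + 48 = (u - 4)*(u^2 - u - 12) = (u - 4)^2*(u + 3)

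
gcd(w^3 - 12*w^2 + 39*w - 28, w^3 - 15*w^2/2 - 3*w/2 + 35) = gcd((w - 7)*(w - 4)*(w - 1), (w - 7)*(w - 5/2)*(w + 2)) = w - 7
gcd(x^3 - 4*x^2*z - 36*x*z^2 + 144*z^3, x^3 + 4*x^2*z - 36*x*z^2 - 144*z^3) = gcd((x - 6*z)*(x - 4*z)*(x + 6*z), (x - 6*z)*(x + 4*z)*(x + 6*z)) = x^2 - 36*z^2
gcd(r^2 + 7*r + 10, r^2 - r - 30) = r + 5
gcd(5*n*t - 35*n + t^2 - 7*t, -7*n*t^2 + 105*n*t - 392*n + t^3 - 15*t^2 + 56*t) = t - 7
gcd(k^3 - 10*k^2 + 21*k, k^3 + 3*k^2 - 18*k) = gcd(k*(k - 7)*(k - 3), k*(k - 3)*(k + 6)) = k^2 - 3*k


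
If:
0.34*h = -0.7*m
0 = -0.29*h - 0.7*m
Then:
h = 0.00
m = 0.00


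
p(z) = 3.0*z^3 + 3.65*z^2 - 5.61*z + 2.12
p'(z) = 9.0*z^2 + 7.3*z - 5.61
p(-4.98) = -249.94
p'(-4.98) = 181.24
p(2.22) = 40.48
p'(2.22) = 54.95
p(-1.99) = 4.10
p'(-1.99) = 15.50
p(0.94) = 2.56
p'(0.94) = 9.20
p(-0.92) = 8.03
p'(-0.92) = -4.71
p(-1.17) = 8.88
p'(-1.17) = -1.83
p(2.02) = 30.41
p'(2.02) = 45.86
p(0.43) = 0.62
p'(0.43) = -0.81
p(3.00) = 99.14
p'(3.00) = 97.29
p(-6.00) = -480.82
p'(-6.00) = 274.59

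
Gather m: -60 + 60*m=60*m - 60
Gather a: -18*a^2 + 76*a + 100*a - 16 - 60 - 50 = -18*a^2 + 176*a - 126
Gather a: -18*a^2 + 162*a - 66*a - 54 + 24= -18*a^2 + 96*a - 30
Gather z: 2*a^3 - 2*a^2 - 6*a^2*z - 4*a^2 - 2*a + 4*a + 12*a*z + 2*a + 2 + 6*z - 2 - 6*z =2*a^3 - 6*a^2 + 4*a + z*(-6*a^2 + 12*a)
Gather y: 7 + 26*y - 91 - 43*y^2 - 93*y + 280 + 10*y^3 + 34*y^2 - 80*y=10*y^3 - 9*y^2 - 147*y + 196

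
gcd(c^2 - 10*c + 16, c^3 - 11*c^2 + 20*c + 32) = c - 8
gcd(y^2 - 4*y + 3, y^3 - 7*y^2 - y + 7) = y - 1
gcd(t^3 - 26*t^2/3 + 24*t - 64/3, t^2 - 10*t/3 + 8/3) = t - 2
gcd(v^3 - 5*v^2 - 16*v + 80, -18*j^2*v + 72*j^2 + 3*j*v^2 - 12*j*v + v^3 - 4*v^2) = v - 4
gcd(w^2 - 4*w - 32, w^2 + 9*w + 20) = w + 4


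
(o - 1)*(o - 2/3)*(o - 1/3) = o^3 - 2*o^2 + 11*o/9 - 2/9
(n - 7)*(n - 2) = n^2 - 9*n + 14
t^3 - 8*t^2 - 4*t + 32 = (t - 8)*(t - 2)*(t + 2)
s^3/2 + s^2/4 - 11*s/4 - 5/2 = (s/2 + 1)*(s - 5/2)*(s + 1)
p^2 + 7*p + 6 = (p + 1)*(p + 6)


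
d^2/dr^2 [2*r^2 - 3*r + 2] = 4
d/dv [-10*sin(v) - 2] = -10*cos(v)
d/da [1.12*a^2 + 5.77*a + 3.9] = 2.24*a + 5.77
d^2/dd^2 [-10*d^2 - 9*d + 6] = -20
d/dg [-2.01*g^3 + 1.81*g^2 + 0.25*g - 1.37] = -6.03*g^2 + 3.62*g + 0.25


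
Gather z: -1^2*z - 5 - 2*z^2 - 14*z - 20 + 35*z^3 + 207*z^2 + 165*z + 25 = 35*z^3 + 205*z^2 + 150*z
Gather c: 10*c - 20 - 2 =10*c - 22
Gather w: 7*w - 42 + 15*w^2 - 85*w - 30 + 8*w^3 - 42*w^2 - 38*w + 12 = 8*w^3 - 27*w^2 - 116*w - 60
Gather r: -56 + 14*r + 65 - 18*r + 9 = 18 - 4*r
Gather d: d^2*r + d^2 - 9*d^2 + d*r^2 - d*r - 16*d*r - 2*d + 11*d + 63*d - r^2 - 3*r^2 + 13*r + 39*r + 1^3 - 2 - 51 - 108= d^2*(r - 8) + d*(r^2 - 17*r + 72) - 4*r^2 + 52*r - 160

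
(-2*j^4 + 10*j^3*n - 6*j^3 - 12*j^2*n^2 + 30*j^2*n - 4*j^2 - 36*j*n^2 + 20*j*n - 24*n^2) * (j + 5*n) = -2*j^5 - 6*j^4 + 38*j^3*n^2 - 4*j^3 - 60*j^2*n^3 + 114*j^2*n^2 - 180*j*n^3 + 76*j*n^2 - 120*n^3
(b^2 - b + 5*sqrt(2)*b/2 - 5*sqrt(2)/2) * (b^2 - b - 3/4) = b^4 - 2*b^3 + 5*sqrt(2)*b^3/2 - 5*sqrt(2)*b^2 + b^2/4 + 3*b/4 + 5*sqrt(2)*b/8 + 15*sqrt(2)/8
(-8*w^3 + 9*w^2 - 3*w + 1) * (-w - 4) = 8*w^4 + 23*w^3 - 33*w^2 + 11*w - 4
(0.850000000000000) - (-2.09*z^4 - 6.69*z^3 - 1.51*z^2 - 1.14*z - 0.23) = 2.09*z^4 + 6.69*z^3 + 1.51*z^2 + 1.14*z + 1.08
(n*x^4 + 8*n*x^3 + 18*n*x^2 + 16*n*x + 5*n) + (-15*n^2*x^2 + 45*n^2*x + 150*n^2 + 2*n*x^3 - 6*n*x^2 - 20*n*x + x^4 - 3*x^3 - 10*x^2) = -15*n^2*x^2 + 45*n^2*x + 150*n^2 + n*x^4 + 10*n*x^3 + 12*n*x^2 - 4*n*x + 5*n + x^4 - 3*x^3 - 10*x^2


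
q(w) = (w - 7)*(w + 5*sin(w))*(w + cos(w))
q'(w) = (1 - sin(w))*(w - 7)*(w + 5*sin(w)) + (w - 7)*(w + cos(w))*(5*cos(w) + 1) + (w + 5*sin(w))*(w + cos(w))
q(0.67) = -34.74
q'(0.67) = -48.84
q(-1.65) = -99.23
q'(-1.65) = 135.11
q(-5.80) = -218.72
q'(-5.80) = 382.34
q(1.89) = -53.46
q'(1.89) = 13.33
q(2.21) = -48.09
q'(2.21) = 19.48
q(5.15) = -6.41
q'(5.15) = -30.89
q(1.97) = -52.31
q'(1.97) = 15.30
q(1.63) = -55.85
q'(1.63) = 4.40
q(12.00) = 598.34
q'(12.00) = 526.43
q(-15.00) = -6328.01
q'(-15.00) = -19.98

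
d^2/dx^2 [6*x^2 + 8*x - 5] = 12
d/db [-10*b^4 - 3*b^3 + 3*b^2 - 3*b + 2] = -40*b^3 - 9*b^2 + 6*b - 3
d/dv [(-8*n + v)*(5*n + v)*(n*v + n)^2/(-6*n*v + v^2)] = n^2*(v + 1)*(v*(6*n - v)*(2*(5*n + v)*(8*n - v) - (5*n + v)*(v + 1) + (8*n - v)*(v + 1)) - 2*(3*n - v)*(5*n + v)*(8*n - v)*(v + 1))/(v^2*(6*n - v)^2)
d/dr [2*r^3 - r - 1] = 6*r^2 - 1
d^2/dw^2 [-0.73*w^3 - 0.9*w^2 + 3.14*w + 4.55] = -4.38*w - 1.8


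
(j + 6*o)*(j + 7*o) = j^2 + 13*j*o + 42*o^2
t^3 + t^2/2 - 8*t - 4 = (t + 1/2)*(t - 2*sqrt(2))*(t + 2*sqrt(2))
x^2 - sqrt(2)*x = x*(x - sqrt(2))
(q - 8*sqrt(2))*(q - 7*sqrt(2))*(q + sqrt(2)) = q^3 - 14*sqrt(2)*q^2 + 82*q + 112*sqrt(2)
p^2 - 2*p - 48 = (p - 8)*(p + 6)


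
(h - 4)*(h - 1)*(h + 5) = h^3 - 21*h + 20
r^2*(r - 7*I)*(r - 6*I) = r^4 - 13*I*r^3 - 42*r^2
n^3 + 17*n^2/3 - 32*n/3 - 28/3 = (n - 2)*(n + 2/3)*(n + 7)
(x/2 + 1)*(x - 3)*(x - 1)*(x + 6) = x^4/2 + 2*x^3 - 17*x^2/2 - 12*x + 18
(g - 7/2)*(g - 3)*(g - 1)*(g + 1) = g^4 - 13*g^3/2 + 19*g^2/2 + 13*g/2 - 21/2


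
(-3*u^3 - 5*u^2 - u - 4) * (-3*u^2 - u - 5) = 9*u^5 + 18*u^4 + 23*u^3 + 38*u^2 + 9*u + 20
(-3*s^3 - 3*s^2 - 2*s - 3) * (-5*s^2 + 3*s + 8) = 15*s^5 + 6*s^4 - 23*s^3 - 15*s^2 - 25*s - 24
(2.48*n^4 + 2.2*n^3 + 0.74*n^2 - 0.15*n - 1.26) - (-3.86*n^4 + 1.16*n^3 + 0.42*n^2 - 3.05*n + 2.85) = 6.34*n^4 + 1.04*n^3 + 0.32*n^2 + 2.9*n - 4.11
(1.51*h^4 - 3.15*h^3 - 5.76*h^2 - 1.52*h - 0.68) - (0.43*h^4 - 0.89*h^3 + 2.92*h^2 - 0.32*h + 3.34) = 1.08*h^4 - 2.26*h^3 - 8.68*h^2 - 1.2*h - 4.02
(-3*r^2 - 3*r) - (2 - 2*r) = -3*r^2 - r - 2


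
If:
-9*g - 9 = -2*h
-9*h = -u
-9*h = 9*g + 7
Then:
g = -95/99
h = 2/11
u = 18/11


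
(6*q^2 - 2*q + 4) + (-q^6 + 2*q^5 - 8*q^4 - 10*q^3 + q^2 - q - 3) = -q^6 + 2*q^5 - 8*q^4 - 10*q^3 + 7*q^2 - 3*q + 1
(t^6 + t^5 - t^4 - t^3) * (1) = t^6 + t^5 - t^4 - t^3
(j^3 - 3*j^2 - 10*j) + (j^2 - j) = j^3 - 2*j^2 - 11*j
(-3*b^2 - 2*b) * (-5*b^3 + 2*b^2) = 15*b^5 + 4*b^4 - 4*b^3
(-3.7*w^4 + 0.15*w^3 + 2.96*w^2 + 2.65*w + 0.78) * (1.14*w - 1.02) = -4.218*w^5 + 3.945*w^4 + 3.2214*w^3 + 0.00179999999999936*w^2 - 1.8138*w - 0.7956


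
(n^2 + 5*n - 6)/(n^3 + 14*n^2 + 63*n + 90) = (n - 1)/(n^2 + 8*n + 15)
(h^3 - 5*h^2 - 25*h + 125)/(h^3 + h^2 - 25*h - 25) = (h - 5)/(h + 1)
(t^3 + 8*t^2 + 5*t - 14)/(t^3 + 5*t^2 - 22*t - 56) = (t - 1)/(t - 4)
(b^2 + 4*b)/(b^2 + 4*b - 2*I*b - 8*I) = b/(b - 2*I)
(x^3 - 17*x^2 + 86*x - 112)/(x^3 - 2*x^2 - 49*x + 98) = (x - 8)/(x + 7)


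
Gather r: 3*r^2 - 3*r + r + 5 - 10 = 3*r^2 - 2*r - 5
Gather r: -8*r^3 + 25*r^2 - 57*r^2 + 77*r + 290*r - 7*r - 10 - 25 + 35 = -8*r^3 - 32*r^2 + 360*r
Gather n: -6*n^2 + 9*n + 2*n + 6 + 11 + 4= -6*n^2 + 11*n + 21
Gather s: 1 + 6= 7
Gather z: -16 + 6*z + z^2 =z^2 + 6*z - 16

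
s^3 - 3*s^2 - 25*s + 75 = (s - 5)*(s - 3)*(s + 5)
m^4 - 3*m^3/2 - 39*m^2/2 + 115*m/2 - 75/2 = (m - 3)*(m - 5/2)*(m - 1)*(m + 5)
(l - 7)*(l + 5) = l^2 - 2*l - 35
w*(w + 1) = w^2 + w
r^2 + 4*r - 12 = (r - 2)*(r + 6)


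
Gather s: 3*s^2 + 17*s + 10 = 3*s^2 + 17*s + 10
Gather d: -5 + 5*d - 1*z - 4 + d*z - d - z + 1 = d*(z + 4) - 2*z - 8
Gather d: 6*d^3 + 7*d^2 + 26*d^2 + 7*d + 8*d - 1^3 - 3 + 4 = 6*d^3 + 33*d^2 + 15*d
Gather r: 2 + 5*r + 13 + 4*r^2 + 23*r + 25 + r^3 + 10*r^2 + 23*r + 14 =r^3 + 14*r^2 + 51*r + 54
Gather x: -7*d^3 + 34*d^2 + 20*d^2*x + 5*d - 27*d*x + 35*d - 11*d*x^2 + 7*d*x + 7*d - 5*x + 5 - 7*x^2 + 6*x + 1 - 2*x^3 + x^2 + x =-7*d^3 + 34*d^2 + 47*d - 2*x^3 + x^2*(-11*d - 6) + x*(20*d^2 - 20*d + 2) + 6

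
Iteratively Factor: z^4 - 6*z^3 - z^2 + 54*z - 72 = (z - 2)*(z^3 - 4*z^2 - 9*z + 36) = (z - 2)*(z + 3)*(z^2 - 7*z + 12) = (z - 4)*(z - 2)*(z + 3)*(z - 3)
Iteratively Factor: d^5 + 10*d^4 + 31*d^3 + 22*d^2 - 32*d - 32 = (d + 2)*(d^4 + 8*d^3 + 15*d^2 - 8*d - 16) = (d + 2)*(d + 4)*(d^3 + 4*d^2 - d - 4) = (d - 1)*(d + 2)*(d + 4)*(d^2 + 5*d + 4) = (d - 1)*(d + 2)*(d + 4)^2*(d + 1)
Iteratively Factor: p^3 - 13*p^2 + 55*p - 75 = (p - 5)*(p^2 - 8*p + 15) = (p - 5)^2*(p - 3)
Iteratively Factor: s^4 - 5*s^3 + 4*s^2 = (s)*(s^3 - 5*s^2 + 4*s) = s*(s - 1)*(s^2 - 4*s) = s*(s - 4)*(s - 1)*(s)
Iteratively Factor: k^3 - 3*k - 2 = (k - 2)*(k^2 + 2*k + 1) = (k - 2)*(k + 1)*(k + 1)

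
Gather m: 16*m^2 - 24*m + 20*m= 16*m^2 - 4*m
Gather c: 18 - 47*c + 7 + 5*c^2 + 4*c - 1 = 5*c^2 - 43*c + 24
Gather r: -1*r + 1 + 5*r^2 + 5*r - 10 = 5*r^2 + 4*r - 9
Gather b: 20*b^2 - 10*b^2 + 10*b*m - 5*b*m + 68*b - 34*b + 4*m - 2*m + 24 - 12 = 10*b^2 + b*(5*m + 34) + 2*m + 12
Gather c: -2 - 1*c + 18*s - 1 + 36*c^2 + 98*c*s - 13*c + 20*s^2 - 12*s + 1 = 36*c^2 + c*(98*s - 14) + 20*s^2 + 6*s - 2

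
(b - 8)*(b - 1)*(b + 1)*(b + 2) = b^4 - 6*b^3 - 17*b^2 + 6*b + 16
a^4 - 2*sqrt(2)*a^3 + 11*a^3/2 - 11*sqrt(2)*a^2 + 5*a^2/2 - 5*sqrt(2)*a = a*(a + 1/2)*(a + 5)*(a - 2*sqrt(2))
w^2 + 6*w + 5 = (w + 1)*(w + 5)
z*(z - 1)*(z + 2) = z^3 + z^2 - 2*z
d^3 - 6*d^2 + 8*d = d*(d - 4)*(d - 2)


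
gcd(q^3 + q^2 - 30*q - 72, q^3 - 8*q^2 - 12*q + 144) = q^2 - 2*q - 24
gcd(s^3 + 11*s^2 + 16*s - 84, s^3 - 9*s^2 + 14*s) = s - 2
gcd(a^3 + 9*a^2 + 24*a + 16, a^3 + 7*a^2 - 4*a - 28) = 1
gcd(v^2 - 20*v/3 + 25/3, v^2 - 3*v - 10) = v - 5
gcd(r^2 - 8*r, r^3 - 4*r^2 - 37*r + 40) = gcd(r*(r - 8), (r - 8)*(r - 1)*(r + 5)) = r - 8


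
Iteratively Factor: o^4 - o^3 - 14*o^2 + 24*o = (o - 3)*(o^3 + 2*o^2 - 8*o) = (o - 3)*(o - 2)*(o^2 + 4*o) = o*(o - 3)*(o - 2)*(o + 4)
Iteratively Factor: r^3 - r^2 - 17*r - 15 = (r - 5)*(r^2 + 4*r + 3) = (r - 5)*(r + 3)*(r + 1)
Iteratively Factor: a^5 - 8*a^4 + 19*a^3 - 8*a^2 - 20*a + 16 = (a - 2)*(a^4 - 6*a^3 + 7*a^2 + 6*a - 8) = (a - 2)^2*(a^3 - 4*a^2 - a + 4) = (a - 4)*(a - 2)^2*(a^2 - 1) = (a - 4)*(a - 2)^2*(a + 1)*(a - 1)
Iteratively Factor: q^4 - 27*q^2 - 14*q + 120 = (q + 4)*(q^3 - 4*q^2 - 11*q + 30) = (q + 3)*(q + 4)*(q^2 - 7*q + 10) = (q - 5)*(q + 3)*(q + 4)*(q - 2)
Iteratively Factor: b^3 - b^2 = (b)*(b^2 - b) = b^2*(b - 1)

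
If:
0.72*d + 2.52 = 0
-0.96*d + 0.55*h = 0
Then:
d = -3.50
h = -6.11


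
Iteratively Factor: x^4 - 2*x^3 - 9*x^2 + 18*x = (x + 3)*(x^3 - 5*x^2 + 6*x) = (x - 2)*(x + 3)*(x^2 - 3*x) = x*(x - 2)*(x + 3)*(x - 3)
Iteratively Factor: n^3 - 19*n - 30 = (n + 2)*(n^2 - 2*n - 15) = (n + 2)*(n + 3)*(n - 5)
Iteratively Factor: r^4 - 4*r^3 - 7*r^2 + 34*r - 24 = (r - 1)*(r^3 - 3*r^2 - 10*r + 24) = (r - 1)*(r + 3)*(r^2 - 6*r + 8) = (r - 2)*(r - 1)*(r + 3)*(r - 4)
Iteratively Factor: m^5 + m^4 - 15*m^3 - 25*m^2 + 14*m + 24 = (m + 3)*(m^4 - 2*m^3 - 9*m^2 + 2*m + 8) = (m - 4)*(m + 3)*(m^3 + 2*m^2 - m - 2) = (m - 4)*(m + 1)*(m + 3)*(m^2 + m - 2) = (m - 4)*(m - 1)*(m + 1)*(m + 3)*(m + 2)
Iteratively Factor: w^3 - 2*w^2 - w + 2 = (w - 1)*(w^2 - w - 2) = (w - 2)*(w - 1)*(w + 1)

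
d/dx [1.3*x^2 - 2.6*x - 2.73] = 2.6*x - 2.6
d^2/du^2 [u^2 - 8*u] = 2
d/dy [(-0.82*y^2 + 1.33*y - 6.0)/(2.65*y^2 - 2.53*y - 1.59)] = (-1.4499*y^2 + 34.4076*y - 17.2947)/(7.0225*y^4 - 13.409*y^3 - 2.0261*y^2 + 8.0454*y + 2.5281)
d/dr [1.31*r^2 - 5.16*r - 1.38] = 2.62*r - 5.16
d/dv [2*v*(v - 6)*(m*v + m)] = 2*m*(3*v^2 - 10*v - 6)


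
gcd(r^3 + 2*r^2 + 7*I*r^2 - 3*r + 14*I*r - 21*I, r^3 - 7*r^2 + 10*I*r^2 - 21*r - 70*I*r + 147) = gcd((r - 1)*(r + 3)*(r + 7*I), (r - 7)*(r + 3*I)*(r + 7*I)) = r + 7*I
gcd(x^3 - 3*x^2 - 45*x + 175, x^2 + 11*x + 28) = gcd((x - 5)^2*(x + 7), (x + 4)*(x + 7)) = x + 7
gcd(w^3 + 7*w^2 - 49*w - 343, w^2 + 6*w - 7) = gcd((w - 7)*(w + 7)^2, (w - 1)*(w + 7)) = w + 7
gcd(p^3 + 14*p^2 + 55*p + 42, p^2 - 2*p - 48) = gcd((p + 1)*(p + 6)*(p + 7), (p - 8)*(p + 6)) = p + 6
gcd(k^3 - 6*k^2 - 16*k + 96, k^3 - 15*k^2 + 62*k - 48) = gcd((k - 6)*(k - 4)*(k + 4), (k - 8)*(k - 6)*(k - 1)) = k - 6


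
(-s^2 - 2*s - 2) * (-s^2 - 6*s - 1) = s^4 + 8*s^3 + 15*s^2 + 14*s + 2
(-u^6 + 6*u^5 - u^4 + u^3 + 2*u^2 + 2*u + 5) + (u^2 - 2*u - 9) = -u^6 + 6*u^5 - u^4 + u^3 + 3*u^2 - 4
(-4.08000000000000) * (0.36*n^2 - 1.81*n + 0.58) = -1.4688*n^2 + 7.3848*n - 2.3664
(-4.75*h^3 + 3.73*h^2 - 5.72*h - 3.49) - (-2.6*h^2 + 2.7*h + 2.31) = -4.75*h^3 + 6.33*h^2 - 8.42*h - 5.8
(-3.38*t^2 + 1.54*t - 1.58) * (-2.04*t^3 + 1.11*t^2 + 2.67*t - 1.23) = 6.8952*t^5 - 6.8934*t^4 - 4.092*t^3 + 6.5154*t^2 - 6.1128*t + 1.9434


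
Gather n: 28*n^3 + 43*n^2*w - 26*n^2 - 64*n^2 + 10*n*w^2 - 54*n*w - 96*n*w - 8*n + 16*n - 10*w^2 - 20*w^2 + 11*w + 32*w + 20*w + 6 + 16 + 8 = 28*n^3 + n^2*(43*w - 90) + n*(10*w^2 - 150*w + 8) - 30*w^2 + 63*w + 30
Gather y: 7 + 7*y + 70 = 7*y + 77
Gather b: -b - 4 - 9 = -b - 13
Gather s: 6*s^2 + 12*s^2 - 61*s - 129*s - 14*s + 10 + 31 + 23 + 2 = 18*s^2 - 204*s + 66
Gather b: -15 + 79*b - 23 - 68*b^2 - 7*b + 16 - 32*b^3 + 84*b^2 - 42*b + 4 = -32*b^3 + 16*b^2 + 30*b - 18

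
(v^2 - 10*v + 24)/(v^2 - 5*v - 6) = (v - 4)/(v + 1)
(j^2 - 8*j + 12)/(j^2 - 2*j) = (j - 6)/j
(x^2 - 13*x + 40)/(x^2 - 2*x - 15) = (x - 8)/(x + 3)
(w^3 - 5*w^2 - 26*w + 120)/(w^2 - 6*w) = w + 1 - 20/w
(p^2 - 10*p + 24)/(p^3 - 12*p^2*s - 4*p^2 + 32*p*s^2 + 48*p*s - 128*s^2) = (p - 6)/(p^2 - 12*p*s + 32*s^2)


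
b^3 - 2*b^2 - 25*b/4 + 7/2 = (b - 7/2)*(b - 1/2)*(b + 2)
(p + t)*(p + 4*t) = p^2 + 5*p*t + 4*t^2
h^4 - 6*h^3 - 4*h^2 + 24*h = h*(h - 6)*(h - 2)*(h + 2)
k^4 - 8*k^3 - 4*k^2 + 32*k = k*(k - 8)*(k - 2)*(k + 2)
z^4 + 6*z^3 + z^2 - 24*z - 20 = (z - 2)*(z + 1)*(z + 2)*(z + 5)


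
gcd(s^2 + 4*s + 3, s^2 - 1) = s + 1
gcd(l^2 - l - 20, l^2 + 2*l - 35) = l - 5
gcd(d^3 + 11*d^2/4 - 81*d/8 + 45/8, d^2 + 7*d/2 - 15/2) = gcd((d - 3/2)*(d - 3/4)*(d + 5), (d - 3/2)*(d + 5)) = d^2 + 7*d/2 - 15/2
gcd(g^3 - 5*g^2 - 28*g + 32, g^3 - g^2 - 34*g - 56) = g + 4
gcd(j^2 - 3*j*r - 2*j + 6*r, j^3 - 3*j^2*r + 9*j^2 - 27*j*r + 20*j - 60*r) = -j + 3*r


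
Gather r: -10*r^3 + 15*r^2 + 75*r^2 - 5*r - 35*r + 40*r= -10*r^3 + 90*r^2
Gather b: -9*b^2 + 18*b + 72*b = -9*b^2 + 90*b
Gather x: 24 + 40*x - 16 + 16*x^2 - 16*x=16*x^2 + 24*x + 8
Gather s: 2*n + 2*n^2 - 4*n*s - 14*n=2*n^2 - 4*n*s - 12*n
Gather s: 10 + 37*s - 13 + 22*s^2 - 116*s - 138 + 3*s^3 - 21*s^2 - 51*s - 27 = 3*s^3 + s^2 - 130*s - 168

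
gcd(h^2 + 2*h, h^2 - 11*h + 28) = 1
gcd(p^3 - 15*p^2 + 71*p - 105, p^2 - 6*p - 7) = p - 7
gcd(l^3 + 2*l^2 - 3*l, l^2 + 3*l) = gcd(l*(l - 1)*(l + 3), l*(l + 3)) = l^2 + 3*l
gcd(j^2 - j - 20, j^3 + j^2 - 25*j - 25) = j - 5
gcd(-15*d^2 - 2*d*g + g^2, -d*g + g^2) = 1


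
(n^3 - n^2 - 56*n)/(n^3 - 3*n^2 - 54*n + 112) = n/(n - 2)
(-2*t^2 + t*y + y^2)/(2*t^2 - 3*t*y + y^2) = (2*t + y)/(-2*t + y)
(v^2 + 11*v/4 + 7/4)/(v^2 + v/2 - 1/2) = (4*v + 7)/(2*(2*v - 1))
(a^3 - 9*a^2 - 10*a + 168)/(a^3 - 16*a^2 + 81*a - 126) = (a + 4)/(a - 3)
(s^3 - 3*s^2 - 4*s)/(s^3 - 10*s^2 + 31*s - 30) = s*(s^2 - 3*s - 4)/(s^3 - 10*s^2 + 31*s - 30)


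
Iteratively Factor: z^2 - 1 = (z - 1)*(z + 1)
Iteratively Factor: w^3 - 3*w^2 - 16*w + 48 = (w - 4)*(w^2 + w - 12) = (w - 4)*(w + 4)*(w - 3)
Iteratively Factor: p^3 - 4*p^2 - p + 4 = (p - 1)*(p^2 - 3*p - 4) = (p - 1)*(p + 1)*(p - 4)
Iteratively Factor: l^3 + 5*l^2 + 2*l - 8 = (l + 4)*(l^2 + l - 2) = (l - 1)*(l + 4)*(l + 2)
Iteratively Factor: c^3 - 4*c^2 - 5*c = (c + 1)*(c^2 - 5*c) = (c - 5)*(c + 1)*(c)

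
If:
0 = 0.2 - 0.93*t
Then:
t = 0.22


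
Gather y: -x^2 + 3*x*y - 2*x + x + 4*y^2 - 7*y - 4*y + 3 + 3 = -x^2 - x + 4*y^2 + y*(3*x - 11) + 6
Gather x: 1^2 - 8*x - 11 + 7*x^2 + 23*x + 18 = 7*x^2 + 15*x + 8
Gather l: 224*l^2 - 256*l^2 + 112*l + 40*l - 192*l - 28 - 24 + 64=-32*l^2 - 40*l + 12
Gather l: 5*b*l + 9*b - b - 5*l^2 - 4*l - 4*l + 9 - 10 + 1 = 8*b - 5*l^2 + l*(5*b - 8)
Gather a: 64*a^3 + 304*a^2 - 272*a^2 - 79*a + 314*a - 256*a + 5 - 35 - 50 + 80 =64*a^3 + 32*a^2 - 21*a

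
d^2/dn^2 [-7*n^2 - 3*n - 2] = -14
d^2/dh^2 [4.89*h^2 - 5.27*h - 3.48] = 9.78000000000000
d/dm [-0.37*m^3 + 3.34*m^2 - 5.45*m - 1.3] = -1.11*m^2 + 6.68*m - 5.45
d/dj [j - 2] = 1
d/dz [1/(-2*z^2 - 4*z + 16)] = (z + 1)/(z^2 + 2*z - 8)^2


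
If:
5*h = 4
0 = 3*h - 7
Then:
No Solution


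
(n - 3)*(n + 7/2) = n^2 + n/2 - 21/2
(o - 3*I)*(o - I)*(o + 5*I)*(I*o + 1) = I*o^4 + 18*I*o^2 + 32*o - 15*I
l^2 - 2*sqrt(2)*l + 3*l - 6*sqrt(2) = (l + 3)*(l - 2*sqrt(2))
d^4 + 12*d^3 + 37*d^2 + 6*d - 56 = (d - 1)*(d + 2)*(d + 4)*(d + 7)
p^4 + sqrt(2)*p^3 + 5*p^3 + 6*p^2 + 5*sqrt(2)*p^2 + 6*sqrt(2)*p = p*(p + 2)*(p + 3)*(p + sqrt(2))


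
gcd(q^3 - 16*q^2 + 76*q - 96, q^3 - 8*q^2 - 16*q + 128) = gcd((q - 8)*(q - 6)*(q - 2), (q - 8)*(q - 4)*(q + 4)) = q - 8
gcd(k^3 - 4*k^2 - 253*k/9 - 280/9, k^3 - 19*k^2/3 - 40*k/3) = k^2 - 19*k/3 - 40/3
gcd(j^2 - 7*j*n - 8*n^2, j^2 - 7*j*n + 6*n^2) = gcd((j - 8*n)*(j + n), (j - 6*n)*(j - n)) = 1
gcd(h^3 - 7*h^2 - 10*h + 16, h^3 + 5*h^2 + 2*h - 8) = h^2 + h - 2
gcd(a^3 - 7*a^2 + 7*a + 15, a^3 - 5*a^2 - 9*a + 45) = a^2 - 8*a + 15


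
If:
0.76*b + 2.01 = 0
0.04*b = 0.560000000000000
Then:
No Solution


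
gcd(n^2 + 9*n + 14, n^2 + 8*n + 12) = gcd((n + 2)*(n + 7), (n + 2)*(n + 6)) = n + 2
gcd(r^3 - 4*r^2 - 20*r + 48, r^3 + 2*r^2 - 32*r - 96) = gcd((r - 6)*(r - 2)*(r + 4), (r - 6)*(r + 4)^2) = r^2 - 2*r - 24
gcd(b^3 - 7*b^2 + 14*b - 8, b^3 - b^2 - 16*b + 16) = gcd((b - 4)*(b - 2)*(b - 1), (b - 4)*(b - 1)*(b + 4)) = b^2 - 5*b + 4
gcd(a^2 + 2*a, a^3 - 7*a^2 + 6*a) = a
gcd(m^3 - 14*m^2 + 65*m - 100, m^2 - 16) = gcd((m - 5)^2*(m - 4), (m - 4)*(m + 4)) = m - 4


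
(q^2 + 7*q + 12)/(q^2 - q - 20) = (q + 3)/(q - 5)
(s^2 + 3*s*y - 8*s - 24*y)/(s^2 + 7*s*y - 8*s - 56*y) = (s + 3*y)/(s + 7*y)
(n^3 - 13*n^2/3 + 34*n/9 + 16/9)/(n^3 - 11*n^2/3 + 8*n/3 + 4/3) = (n - 8/3)/(n - 2)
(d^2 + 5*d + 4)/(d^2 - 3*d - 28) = (d + 1)/(d - 7)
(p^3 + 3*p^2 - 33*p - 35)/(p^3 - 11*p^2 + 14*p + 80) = (p^2 + 8*p + 7)/(p^2 - 6*p - 16)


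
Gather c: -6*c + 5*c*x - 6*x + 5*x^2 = c*(5*x - 6) + 5*x^2 - 6*x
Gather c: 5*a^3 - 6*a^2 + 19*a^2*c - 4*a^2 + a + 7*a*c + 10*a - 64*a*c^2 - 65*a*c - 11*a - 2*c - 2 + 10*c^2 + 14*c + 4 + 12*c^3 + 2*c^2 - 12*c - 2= 5*a^3 - 10*a^2 + 12*c^3 + c^2*(12 - 64*a) + c*(19*a^2 - 58*a)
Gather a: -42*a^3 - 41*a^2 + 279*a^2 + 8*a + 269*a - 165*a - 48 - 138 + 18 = -42*a^3 + 238*a^2 + 112*a - 168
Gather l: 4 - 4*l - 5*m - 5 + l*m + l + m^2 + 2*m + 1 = l*(m - 3) + m^2 - 3*m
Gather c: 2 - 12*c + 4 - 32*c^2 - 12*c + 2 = -32*c^2 - 24*c + 8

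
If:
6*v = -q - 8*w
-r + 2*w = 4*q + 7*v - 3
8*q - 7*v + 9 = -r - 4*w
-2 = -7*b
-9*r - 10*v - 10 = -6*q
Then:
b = 2/7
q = -454/4139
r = -7796/4139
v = 2605/4139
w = -1897/4139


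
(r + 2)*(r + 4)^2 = r^3 + 10*r^2 + 32*r + 32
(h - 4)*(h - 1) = h^2 - 5*h + 4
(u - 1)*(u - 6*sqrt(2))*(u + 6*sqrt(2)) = u^3 - u^2 - 72*u + 72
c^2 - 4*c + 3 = (c - 3)*(c - 1)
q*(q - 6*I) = q^2 - 6*I*q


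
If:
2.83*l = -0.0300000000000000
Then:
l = -0.01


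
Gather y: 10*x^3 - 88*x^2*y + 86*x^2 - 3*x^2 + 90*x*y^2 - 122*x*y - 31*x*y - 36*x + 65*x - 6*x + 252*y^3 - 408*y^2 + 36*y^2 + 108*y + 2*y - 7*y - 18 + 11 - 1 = 10*x^3 + 83*x^2 + 23*x + 252*y^3 + y^2*(90*x - 372) + y*(-88*x^2 - 153*x + 103) - 8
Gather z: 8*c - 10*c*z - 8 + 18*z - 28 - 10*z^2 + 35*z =8*c - 10*z^2 + z*(53 - 10*c) - 36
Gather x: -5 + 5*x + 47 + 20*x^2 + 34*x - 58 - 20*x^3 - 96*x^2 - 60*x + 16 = -20*x^3 - 76*x^2 - 21*x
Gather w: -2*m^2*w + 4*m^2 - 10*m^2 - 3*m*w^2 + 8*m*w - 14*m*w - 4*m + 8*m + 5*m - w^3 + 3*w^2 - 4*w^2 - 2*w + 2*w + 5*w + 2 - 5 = -6*m^2 + 9*m - w^3 + w^2*(-3*m - 1) + w*(-2*m^2 - 6*m + 5) - 3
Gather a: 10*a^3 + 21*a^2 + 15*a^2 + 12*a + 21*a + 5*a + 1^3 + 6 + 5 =10*a^3 + 36*a^2 + 38*a + 12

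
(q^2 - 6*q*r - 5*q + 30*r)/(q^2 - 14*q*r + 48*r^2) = (q - 5)/(q - 8*r)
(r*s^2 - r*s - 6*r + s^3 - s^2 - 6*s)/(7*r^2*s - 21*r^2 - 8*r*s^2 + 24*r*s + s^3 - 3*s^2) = (r*s + 2*r + s^2 + 2*s)/(7*r^2 - 8*r*s + s^2)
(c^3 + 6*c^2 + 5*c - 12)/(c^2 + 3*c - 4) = c + 3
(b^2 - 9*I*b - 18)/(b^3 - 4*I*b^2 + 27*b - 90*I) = 1/(b + 5*I)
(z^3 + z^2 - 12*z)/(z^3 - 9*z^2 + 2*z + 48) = z*(z + 4)/(z^2 - 6*z - 16)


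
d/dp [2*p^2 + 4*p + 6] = 4*p + 4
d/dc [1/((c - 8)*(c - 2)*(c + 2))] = (-(c - 8)*(c - 2) - (c - 8)*(c + 2) - (c - 2)*(c + 2))/((c - 8)^2*(c - 2)^2*(c + 2)^2)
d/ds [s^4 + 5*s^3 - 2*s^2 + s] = 4*s^3 + 15*s^2 - 4*s + 1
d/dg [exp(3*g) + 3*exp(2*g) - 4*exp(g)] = (3*exp(2*g) + 6*exp(g) - 4)*exp(g)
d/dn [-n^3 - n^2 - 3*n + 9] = -3*n^2 - 2*n - 3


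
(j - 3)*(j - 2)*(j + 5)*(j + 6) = j^4 + 6*j^3 - 19*j^2 - 84*j + 180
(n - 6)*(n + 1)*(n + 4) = n^3 - n^2 - 26*n - 24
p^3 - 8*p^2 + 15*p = p*(p - 5)*(p - 3)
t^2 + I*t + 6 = (t - 2*I)*(t + 3*I)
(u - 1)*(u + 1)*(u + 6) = u^3 + 6*u^2 - u - 6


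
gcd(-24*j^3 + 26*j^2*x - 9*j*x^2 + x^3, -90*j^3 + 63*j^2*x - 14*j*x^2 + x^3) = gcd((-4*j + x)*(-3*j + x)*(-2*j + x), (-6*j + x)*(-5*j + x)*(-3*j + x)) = -3*j + x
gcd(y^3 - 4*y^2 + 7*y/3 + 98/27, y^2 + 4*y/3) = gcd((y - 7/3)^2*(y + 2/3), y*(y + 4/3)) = 1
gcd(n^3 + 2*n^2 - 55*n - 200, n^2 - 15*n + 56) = n - 8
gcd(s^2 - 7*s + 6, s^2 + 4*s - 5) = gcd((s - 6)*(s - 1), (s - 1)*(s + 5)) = s - 1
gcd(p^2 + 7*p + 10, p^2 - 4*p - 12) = p + 2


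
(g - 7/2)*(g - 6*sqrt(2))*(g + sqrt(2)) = g^3 - 5*sqrt(2)*g^2 - 7*g^2/2 - 12*g + 35*sqrt(2)*g/2 + 42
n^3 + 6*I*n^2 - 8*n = n*(n + 2*I)*(n + 4*I)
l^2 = l^2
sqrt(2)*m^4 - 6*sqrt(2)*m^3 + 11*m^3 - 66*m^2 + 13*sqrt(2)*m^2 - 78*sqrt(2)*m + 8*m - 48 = (m - 6)*(m + sqrt(2))*(m + 4*sqrt(2))*(sqrt(2)*m + 1)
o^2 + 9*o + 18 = (o + 3)*(o + 6)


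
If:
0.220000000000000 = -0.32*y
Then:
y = -0.69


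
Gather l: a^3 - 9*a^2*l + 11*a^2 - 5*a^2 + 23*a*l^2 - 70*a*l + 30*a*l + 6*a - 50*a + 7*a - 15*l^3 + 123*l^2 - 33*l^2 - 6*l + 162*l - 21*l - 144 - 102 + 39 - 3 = a^3 + 6*a^2 - 37*a - 15*l^3 + l^2*(23*a + 90) + l*(-9*a^2 - 40*a + 135) - 210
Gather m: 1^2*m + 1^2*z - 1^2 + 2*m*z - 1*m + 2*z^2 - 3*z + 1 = 2*m*z + 2*z^2 - 2*z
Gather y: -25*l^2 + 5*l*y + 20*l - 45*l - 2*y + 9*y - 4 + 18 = -25*l^2 - 25*l + y*(5*l + 7) + 14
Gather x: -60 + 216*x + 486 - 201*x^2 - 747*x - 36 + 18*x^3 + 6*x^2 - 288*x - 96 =18*x^3 - 195*x^2 - 819*x + 294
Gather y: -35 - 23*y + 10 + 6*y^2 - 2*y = 6*y^2 - 25*y - 25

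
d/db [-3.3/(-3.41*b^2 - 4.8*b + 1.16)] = (-22.506*b - 15.84)/(3.41*b^2 + 4.8*b - 1.16)^2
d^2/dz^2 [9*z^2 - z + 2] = 18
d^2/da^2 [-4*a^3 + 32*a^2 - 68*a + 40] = 64 - 24*a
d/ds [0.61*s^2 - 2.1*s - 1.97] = 1.22*s - 2.1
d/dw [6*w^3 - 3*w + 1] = 18*w^2 - 3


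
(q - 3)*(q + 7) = q^2 + 4*q - 21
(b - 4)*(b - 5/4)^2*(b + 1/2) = b^4 - 6*b^3 + 133*b^2/16 - 15*b/32 - 25/8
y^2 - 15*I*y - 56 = (y - 8*I)*(y - 7*I)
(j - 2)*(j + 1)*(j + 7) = j^3 + 6*j^2 - 9*j - 14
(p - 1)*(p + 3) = p^2 + 2*p - 3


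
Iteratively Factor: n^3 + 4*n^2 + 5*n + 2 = (n + 1)*(n^2 + 3*n + 2) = (n + 1)*(n + 2)*(n + 1)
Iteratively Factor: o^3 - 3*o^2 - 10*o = (o)*(o^2 - 3*o - 10) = o*(o - 5)*(o + 2)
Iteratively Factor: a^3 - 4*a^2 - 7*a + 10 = (a - 1)*(a^2 - 3*a - 10) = (a - 1)*(a + 2)*(a - 5)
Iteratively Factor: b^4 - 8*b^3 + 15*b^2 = (b)*(b^3 - 8*b^2 + 15*b) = b*(b - 5)*(b^2 - 3*b) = b*(b - 5)*(b - 3)*(b)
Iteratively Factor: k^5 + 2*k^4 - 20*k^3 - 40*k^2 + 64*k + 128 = (k + 2)*(k^4 - 20*k^2 + 64) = (k + 2)^2*(k^3 - 2*k^2 - 16*k + 32) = (k - 4)*(k + 2)^2*(k^2 + 2*k - 8) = (k - 4)*(k + 2)^2*(k + 4)*(k - 2)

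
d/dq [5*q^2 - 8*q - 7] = 10*q - 8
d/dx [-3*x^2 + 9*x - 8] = 9 - 6*x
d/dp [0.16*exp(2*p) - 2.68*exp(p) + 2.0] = (0.32*exp(p) - 2.68)*exp(p)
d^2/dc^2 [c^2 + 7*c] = 2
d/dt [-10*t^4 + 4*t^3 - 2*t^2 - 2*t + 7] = -40*t^3 + 12*t^2 - 4*t - 2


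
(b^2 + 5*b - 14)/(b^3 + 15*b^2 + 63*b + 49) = (b - 2)/(b^2 + 8*b + 7)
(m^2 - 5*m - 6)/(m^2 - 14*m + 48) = (m + 1)/(m - 8)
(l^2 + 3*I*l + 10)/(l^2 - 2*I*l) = (l + 5*I)/l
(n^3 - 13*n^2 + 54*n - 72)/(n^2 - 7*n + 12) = n - 6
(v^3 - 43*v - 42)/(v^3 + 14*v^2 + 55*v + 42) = (v - 7)/(v + 7)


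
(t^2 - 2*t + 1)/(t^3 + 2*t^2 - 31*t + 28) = (t - 1)/(t^2 + 3*t - 28)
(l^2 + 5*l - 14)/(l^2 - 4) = (l + 7)/(l + 2)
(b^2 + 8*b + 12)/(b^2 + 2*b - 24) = (b + 2)/(b - 4)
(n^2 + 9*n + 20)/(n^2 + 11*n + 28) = (n + 5)/(n + 7)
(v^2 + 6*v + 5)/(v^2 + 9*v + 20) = (v + 1)/(v + 4)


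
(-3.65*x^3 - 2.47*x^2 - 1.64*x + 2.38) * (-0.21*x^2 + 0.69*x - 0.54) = 0.7665*x^5 - 1.9998*x^4 + 0.6111*x^3 - 0.2976*x^2 + 2.5278*x - 1.2852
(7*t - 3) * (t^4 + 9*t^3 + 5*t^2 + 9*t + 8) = 7*t^5 + 60*t^4 + 8*t^3 + 48*t^2 + 29*t - 24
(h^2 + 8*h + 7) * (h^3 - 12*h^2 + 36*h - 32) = h^5 - 4*h^4 - 53*h^3 + 172*h^2 - 4*h - 224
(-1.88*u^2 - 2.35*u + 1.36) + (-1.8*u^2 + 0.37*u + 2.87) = -3.68*u^2 - 1.98*u + 4.23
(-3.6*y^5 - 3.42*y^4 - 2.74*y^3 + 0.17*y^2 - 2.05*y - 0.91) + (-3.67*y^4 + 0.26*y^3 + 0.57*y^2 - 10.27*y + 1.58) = -3.6*y^5 - 7.09*y^4 - 2.48*y^3 + 0.74*y^2 - 12.32*y + 0.67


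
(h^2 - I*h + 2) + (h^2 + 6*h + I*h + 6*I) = 2*h^2 + 6*h + 2 + 6*I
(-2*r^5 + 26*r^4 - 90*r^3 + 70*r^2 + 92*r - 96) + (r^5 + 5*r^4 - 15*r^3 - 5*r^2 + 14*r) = -r^5 + 31*r^4 - 105*r^3 + 65*r^2 + 106*r - 96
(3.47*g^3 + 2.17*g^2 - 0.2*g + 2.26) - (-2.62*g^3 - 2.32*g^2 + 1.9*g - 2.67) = 6.09*g^3 + 4.49*g^2 - 2.1*g + 4.93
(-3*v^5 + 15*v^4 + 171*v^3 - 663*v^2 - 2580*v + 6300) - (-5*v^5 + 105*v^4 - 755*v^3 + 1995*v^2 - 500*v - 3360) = 2*v^5 - 90*v^4 + 926*v^3 - 2658*v^2 - 2080*v + 9660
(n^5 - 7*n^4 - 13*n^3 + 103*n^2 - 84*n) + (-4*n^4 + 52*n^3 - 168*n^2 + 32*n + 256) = n^5 - 11*n^4 + 39*n^3 - 65*n^2 - 52*n + 256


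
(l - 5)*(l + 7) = l^2 + 2*l - 35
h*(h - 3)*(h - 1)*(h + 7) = h^4 + 3*h^3 - 25*h^2 + 21*h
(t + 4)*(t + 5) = t^2 + 9*t + 20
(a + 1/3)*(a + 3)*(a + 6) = a^3 + 28*a^2/3 + 21*a + 6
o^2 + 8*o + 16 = (o + 4)^2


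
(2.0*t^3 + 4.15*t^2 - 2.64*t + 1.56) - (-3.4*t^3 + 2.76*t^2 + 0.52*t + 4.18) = 5.4*t^3 + 1.39*t^2 - 3.16*t - 2.62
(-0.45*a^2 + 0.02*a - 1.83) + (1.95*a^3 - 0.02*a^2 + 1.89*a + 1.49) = 1.95*a^3 - 0.47*a^2 + 1.91*a - 0.34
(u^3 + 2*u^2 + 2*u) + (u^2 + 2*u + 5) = u^3 + 3*u^2 + 4*u + 5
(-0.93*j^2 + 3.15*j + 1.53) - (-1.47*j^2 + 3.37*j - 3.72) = 0.54*j^2 - 0.22*j + 5.25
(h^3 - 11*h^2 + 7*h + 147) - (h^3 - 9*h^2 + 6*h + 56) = -2*h^2 + h + 91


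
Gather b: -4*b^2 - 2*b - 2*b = -4*b^2 - 4*b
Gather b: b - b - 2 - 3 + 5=0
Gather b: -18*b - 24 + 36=12 - 18*b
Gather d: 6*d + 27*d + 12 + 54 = 33*d + 66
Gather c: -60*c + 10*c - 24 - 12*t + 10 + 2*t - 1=-50*c - 10*t - 15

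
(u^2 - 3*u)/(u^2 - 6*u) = (u - 3)/(u - 6)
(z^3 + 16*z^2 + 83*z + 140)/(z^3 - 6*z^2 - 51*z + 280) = (z^2 + 9*z + 20)/(z^2 - 13*z + 40)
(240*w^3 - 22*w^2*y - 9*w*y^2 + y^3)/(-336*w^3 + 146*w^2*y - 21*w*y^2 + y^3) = (5*w + y)/(-7*w + y)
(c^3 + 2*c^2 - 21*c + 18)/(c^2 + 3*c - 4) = (c^2 + 3*c - 18)/(c + 4)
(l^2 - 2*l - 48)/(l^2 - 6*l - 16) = (l + 6)/(l + 2)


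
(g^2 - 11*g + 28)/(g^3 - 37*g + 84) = (g - 7)/(g^2 + 4*g - 21)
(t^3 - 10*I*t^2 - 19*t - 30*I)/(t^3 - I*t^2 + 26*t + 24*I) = (t - 5*I)/(t + 4*I)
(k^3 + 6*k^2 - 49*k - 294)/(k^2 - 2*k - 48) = (k^2 - 49)/(k - 8)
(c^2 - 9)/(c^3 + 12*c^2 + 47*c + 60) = (c - 3)/(c^2 + 9*c + 20)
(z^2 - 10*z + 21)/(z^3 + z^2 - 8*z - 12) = (z - 7)/(z^2 + 4*z + 4)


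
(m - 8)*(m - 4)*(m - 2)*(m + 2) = m^4 - 12*m^3 + 28*m^2 + 48*m - 128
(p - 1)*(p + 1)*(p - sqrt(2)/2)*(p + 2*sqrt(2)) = p^4 + 3*sqrt(2)*p^3/2 - 3*p^2 - 3*sqrt(2)*p/2 + 2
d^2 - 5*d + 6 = (d - 3)*(d - 2)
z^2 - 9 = (z - 3)*(z + 3)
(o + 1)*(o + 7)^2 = o^3 + 15*o^2 + 63*o + 49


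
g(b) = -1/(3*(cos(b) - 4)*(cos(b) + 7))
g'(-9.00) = 0.00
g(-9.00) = 0.01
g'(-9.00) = 0.00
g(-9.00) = 0.01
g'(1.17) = -0.00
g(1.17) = 0.01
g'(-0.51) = 0.00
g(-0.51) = 0.01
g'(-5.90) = -0.00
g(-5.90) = 0.01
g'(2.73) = -0.00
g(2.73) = 0.01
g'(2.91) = -0.00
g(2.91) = 0.01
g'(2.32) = -0.00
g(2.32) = 0.01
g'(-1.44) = 0.00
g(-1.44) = 0.01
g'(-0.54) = 0.00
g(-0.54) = 0.01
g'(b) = -sin(b)/(3*(cos(b) - 4)*(cos(b) + 7)^2) - sin(b)/(3*(cos(b) - 4)^2*(cos(b) + 7))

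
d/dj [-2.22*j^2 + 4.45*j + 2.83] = 4.45 - 4.44*j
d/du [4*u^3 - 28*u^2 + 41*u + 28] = 12*u^2 - 56*u + 41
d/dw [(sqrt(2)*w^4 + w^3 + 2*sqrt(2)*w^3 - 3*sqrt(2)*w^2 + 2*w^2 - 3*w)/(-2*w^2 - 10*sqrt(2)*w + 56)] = (-sqrt(2)*w^5 - 31*w^4/2 - sqrt(2)*w^4 - 20*w^3 + 51*sqrt(2)*w^3 + 111*w^2/2 + 79*sqrt(2)*w^2 - 84*sqrt(2)*w + 56*w - 42)/(w^4 + 10*sqrt(2)*w^3 - 6*w^2 - 280*sqrt(2)*w + 784)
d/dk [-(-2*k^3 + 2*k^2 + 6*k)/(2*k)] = 2*k - 1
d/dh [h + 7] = 1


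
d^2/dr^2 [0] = 0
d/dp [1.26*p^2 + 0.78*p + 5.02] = 2.52*p + 0.78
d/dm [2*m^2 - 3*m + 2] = 4*m - 3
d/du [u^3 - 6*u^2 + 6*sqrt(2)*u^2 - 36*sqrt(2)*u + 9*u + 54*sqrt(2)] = 3*u^2 - 12*u + 12*sqrt(2)*u - 36*sqrt(2) + 9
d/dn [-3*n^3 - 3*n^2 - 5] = 3*n*(-3*n - 2)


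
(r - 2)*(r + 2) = r^2 - 4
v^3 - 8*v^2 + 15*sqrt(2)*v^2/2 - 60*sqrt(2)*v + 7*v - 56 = (v - 8)*(v + sqrt(2)/2)*(v + 7*sqrt(2))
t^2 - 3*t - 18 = (t - 6)*(t + 3)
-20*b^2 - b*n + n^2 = (-5*b + n)*(4*b + n)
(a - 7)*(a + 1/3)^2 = a^3 - 19*a^2/3 - 41*a/9 - 7/9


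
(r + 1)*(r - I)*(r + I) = r^3 + r^2 + r + 1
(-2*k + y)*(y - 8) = -2*k*y + 16*k + y^2 - 8*y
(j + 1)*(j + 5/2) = j^2 + 7*j/2 + 5/2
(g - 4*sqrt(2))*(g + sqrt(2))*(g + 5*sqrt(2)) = g^3 + 2*sqrt(2)*g^2 - 38*g - 40*sqrt(2)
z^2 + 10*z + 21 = (z + 3)*(z + 7)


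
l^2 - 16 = (l - 4)*(l + 4)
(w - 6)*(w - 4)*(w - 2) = w^3 - 12*w^2 + 44*w - 48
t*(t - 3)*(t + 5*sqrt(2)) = t^3 - 3*t^2 + 5*sqrt(2)*t^2 - 15*sqrt(2)*t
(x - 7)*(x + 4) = x^2 - 3*x - 28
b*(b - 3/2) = b^2 - 3*b/2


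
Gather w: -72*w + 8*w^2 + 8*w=8*w^2 - 64*w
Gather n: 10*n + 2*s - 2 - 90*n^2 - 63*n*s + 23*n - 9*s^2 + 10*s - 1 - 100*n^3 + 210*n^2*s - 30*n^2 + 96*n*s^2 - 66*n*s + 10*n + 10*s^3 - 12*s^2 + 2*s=-100*n^3 + n^2*(210*s - 120) + n*(96*s^2 - 129*s + 43) + 10*s^3 - 21*s^2 + 14*s - 3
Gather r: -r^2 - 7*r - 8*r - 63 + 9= -r^2 - 15*r - 54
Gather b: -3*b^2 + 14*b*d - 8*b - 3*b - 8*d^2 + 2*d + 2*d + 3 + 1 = -3*b^2 + b*(14*d - 11) - 8*d^2 + 4*d + 4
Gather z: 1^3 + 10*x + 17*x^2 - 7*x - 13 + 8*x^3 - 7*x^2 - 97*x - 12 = 8*x^3 + 10*x^2 - 94*x - 24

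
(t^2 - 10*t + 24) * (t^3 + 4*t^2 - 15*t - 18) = t^5 - 6*t^4 - 31*t^3 + 228*t^2 - 180*t - 432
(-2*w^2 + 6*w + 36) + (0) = -2*w^2 + 6*w + 36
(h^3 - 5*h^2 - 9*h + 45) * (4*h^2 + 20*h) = 4*h^5 - 136*h^3 + 900*h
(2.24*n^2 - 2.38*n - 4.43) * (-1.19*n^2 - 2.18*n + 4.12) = -2.6656*n^4 - 2.051*n^3 + 19.6889*n^2 - 0.148199999999999*n - 18.2516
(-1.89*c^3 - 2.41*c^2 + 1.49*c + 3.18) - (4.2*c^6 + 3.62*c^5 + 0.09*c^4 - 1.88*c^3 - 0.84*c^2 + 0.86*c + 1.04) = -4.2*c^6 - 3.62*c^5 - 0.09*c^4 - 0.01*c^3 - 1.57*c^2 + 0.63*c + 2.14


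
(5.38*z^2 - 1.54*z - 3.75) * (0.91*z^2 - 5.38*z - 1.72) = 4.8958*z^4 - 30.3458*z^3 - 4.3809*z^2 + 22.8238*z + 6.45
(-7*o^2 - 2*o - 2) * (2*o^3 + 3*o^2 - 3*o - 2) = -14*o^5 - 25*o^4 + 11*o^3 + 14*o^2 + 10*o + 4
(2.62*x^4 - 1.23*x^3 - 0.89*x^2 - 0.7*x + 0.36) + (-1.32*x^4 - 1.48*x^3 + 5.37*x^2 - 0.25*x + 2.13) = 1.3*x^4 - 2.71*x^3 + 4.48*x^2 - 0.95*x + 2.49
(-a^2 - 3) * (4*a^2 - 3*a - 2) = -4*a^4 + 3*a^3 - 10*a^2 + 9*a + 6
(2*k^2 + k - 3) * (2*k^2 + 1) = 4*k^4 + 2*k^3 - 4*k^2 + k - 3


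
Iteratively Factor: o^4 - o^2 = (o - 1)*(o^3 + o^2) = (o - 1)*(o + 1)*(o^2) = o*(o - 1)*(o + 1)*(o)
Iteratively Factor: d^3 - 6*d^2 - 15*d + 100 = (d - 5)*(d^2 - d - 20) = (d - 5)*(d + 4)*(d - 5)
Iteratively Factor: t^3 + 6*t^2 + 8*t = (t + 2)*(t^2 + 4*t) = (t + 2)*(t + 4)*(t)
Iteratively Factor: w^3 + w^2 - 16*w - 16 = (w - 4)*(w^2 + 5*w + 4) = (w - 4)*(w + 4)*(w + 1)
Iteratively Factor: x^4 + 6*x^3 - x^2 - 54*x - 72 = (x + 3)*(x^3 + 3*x^2 - 10*x - 24) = (x + 3)*(x + 4)*(x^2 - x - 6) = (x + 2)*(x + 3)*(x + 4)*(x - 3)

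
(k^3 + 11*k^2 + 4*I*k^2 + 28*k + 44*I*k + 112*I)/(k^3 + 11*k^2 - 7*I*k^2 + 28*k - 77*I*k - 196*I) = (k + 4*I)/(k - 7*I)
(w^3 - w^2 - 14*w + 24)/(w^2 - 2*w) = w + 1 - 12/w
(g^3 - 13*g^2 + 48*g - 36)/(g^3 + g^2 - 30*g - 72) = (g^2 - 7*g + 6)/(g^2 + 7*g + 12)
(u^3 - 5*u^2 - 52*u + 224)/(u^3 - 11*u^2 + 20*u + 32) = (u + 7)/(u + 1)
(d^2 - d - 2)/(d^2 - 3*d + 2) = (d + 1)/(d - 1)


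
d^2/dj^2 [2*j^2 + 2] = 4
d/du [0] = 0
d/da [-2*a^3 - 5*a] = -6*a^2 - 5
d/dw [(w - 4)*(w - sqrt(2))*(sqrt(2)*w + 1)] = 3*sqrt(2)*w^2 - 8*sqrt(2)*w - 2*w - sqrt(2) + 4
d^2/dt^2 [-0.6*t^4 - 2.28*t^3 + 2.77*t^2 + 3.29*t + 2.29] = -7.2*t^2 - 13.68*t + 5.54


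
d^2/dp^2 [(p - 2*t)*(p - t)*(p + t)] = 6*p - 4*t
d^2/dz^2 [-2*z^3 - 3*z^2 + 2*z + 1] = -12*z - 6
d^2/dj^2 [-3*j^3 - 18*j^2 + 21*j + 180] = -18*j - 36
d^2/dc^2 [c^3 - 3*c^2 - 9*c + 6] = 6*c - 6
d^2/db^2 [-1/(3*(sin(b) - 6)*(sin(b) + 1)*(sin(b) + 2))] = (9*sin(b)^5 - 42*sin(b)^4 + 34*sin(b)^3 + 266*sin(b)^2 - 112*sin(b) - 440)/(3*(sin(b) - 6)^3*(sin(b) + 1)^2*(sin(b) + 2)^3)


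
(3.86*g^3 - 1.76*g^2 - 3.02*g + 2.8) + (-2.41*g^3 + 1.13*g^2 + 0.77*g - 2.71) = 1.45*g^3 - 0.63*g^2 - 2.25*g + 0.0899999999999999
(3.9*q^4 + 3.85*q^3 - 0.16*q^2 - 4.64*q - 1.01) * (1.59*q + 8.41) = 6.201*q^5 + 38.9205*q^4 + 32.1241*q^3 - 8.7232*q^2 - 40.6283*q - 8.4941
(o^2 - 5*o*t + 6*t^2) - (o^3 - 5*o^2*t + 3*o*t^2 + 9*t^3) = -o^3 + 5*o^2*t + o^2 - 3*o*t^2 - 5*o*t - 9*t^3 + 6*t^2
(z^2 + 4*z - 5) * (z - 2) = z^3 + 2*z^2 - 13*z + 10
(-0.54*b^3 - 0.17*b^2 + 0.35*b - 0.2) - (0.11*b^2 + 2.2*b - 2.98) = -0.54*b^3 - 0.28*b^2 - 1.85*b + 2.78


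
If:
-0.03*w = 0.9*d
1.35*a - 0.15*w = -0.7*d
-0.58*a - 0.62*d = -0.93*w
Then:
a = 0.00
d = 0.00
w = 0.00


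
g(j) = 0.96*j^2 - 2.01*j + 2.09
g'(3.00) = 3.75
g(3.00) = 4.70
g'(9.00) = 15.27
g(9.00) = 61.76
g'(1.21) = 0.31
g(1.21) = 1.06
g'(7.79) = 12.95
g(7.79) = 44.69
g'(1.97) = 1.77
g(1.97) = 1.86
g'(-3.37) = -8.48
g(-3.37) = 19.77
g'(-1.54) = -4.97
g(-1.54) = 7.46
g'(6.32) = 10.12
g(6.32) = 27.73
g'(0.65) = -0.76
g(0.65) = 1.19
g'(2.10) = 2.02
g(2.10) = 2.10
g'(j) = 1.92*j - 2.01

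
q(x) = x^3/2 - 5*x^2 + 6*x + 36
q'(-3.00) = 49.50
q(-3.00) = -40.50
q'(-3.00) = 49.50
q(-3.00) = -40.50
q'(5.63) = -2.75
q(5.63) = 0.52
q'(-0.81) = 15.08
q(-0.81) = 27.59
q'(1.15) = -3.52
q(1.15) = 37.05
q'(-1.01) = 17.63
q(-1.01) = 24.32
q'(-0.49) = 11.26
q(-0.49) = 31.80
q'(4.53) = -8.52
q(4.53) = 7.06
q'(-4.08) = 71.77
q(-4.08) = -105.67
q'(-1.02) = 17.76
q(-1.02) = 24.15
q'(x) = 3*x^2/2 - 10*x + 6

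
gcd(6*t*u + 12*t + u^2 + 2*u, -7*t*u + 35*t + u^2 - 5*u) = 1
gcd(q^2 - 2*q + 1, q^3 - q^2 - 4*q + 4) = q - 1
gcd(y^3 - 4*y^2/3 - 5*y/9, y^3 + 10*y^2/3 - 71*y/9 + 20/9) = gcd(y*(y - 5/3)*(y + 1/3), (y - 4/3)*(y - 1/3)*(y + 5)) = 1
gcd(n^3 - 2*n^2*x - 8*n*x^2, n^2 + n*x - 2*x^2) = n + 2*x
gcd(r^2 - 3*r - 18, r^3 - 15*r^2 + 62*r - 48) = r - 6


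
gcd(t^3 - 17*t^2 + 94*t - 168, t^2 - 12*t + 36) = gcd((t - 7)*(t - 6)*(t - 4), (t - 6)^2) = t - 6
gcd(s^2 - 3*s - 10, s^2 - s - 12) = 1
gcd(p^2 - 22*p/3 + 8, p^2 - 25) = 1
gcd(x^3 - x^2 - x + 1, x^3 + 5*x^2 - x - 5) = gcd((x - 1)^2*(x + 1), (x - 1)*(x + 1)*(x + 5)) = x^2 - 1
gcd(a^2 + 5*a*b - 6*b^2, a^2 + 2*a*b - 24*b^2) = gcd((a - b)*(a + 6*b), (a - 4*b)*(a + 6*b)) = a + 6*b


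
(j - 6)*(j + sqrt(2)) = j^2 - 6*j + sqrt(2)*j - 6*sqrt(2)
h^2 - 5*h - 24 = (h - 8)*(h + 3)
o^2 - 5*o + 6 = (o - 3)*(o - 2)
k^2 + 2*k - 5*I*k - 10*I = (k + 2)*(k - 5*I)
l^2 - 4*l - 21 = (l - 7)*(l + 3)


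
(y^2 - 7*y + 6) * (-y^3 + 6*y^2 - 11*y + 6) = -y^5 + 13*y^4 - 59*y^3 + 119*y^2 - 108*y + 36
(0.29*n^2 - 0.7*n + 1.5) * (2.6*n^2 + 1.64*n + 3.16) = 0.754*n^4 - 1.3444*n^3 + 3.6684*n^2 + 0.248*n + 4.74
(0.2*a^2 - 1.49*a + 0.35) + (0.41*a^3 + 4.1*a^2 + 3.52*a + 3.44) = 0.41*a^3 + 4.3*a^2 + 2.03*a + 3.79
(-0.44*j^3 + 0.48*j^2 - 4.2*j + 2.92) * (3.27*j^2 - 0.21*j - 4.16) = -1.4388*j^5 + 1.662*j^4 - 12.0044*j^3 + 8.4336*j^2 + 16.8588*j - 12.1472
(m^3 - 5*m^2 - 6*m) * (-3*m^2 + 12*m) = -3*m^5 + 27*m^4 - 42*m^3 - 72*m^2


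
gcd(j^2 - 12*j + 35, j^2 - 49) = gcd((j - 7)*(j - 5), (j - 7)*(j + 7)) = j - 7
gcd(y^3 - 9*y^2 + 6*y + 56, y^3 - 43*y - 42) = y - 7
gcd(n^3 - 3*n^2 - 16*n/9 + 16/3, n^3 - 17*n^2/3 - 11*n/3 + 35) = n - 3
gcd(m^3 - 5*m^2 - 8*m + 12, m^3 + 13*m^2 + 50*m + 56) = m + 2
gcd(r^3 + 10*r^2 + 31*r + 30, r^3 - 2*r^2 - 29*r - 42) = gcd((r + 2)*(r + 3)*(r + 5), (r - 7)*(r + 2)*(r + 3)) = r^2 + 5*r + 6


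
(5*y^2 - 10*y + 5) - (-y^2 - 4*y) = 6*y^2 - 6*y + 5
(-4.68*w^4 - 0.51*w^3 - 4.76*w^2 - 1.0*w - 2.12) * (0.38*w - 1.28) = -1.7784*w^5 + 5.7966*w^4 - 1.156*w^3 + 5.7128*w^2 + 0.4744*w + 2.7136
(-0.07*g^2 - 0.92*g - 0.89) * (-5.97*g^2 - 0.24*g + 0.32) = 0.4179*g^4 + 5.5092*g^3 + 5.5117*g^2 - 0.0808*g - 0.2848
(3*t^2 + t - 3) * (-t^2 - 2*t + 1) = -3*t^4 - 7*t^3 + 4*t^2 + 7*t - 3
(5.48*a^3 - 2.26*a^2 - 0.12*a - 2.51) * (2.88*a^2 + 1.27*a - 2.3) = 15.7824*a^5 + 0.450800000000002*a^4 - 15.8198*a^3 - 2.1832*a^2 - 2.9117*a + 5.773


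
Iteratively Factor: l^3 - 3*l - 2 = (l - 2)*(l^2 + 2*l + 1) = (l - 2)*(l + 1)*(l + 1)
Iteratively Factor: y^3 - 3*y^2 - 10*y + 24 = (y - 2)*(y^2 - y - 12) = (y - 2)*(y + 3)*(y - 4)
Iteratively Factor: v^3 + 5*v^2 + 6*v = (v)*(v^2 + 5*v + 6) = v*(v + 2)*(v + 3)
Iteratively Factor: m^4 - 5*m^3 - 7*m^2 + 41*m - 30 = (m - 5)*(m^3 - 7*m + 6) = (m - 5)*(m - 1)*(m^2 + m - 6) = (m - 5)*(m - 2)*(m - 1)*(m + 3)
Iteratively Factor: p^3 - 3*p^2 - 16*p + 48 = (p + 4)*(p^2 - 7*p + 12) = (p - 4)*(p + 4)*(p - 3)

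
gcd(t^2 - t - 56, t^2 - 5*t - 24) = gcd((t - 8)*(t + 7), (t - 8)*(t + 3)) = t - 8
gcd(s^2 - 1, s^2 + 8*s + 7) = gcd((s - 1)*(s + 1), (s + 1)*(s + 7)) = s + 1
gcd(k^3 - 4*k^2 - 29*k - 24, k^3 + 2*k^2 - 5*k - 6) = k^2 + 4*k + 3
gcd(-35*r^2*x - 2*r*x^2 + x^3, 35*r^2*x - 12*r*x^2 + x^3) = -7*r*x + x^2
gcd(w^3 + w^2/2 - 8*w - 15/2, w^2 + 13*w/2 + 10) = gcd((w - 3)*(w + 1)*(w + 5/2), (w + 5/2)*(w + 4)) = w + 5/2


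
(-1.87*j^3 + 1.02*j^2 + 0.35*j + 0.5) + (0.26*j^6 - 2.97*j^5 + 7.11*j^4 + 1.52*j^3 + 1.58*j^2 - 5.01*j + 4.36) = 0.26*j^6 - 2.97*j^5 + 7.11*j^4 - 0.35*j^3 + 2.6*j^2 - 4.66*j + 4.86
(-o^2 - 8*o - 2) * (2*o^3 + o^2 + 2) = -2*o^5 - 17*o^4 - 12*o^3 - 4*o^2 - 16*o - 4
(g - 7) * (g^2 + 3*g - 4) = g^3 - 4*g^2 - 25*g + 28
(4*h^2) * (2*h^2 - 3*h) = 8*h^4 - 12*h^3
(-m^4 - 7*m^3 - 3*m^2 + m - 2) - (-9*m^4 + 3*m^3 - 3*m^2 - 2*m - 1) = 8*m^4 - 10*m^3 + 3*m - 1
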